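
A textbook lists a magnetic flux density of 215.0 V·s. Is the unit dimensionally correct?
No

magnetic flux density has SI base units: kg / (A * s^2)
V·s does NOT reduce to kg / (A * s^2); a valid unit for magnetic flux density would be e.g. T.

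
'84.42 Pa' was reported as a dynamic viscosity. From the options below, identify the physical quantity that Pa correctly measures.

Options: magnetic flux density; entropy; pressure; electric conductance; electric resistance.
pressure

dynamic viscosity should have units dimensionally equivalent to kg / (m * s) (e.g. Pa·s).
The given unit 'Pa' reduces to kg / (m * s^2). Of the listed options, that is the dimensionality of pressure.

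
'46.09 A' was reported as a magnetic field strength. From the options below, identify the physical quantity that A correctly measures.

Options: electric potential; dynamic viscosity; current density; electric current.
electric current

magnetic field strength should have units dimensionally equivalent to A / m (e.g. A/m).
The given unit 'A' reduces to A. Of the listed options, that is the dimensionality of electric current.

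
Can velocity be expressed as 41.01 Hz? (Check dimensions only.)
No

velocity has SI base units: m / s
Hz does NOT reduce to m / s; a valid unit for velocity would be e.g. m/s.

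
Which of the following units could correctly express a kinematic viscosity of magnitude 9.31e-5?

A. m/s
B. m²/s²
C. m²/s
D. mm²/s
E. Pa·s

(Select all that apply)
C, D

kinematic viscosity has SI base units: m^2 / s

Checking each option against m^2 / s:
  A. m/s: ✗ does not match
  B. m²/s²: ✗ does not match
  C. m²/s: ✓ matches
  D. mm²/s: ✓ matches
  E. Pa·s: ✗ does not match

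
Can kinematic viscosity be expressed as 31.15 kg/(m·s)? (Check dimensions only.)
No

kinematic viscosity has SI base units: m^2 / s
kg/(m·s) does NOT reduce to m^2 / s; a valid unit for kinematic viscosity would be e.g. m²/s.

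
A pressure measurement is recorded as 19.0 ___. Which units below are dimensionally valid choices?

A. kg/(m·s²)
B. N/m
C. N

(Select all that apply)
A

pressure has SI base units: kg / (m * s^2)

Checking each option against kg / (m * s^2):
  A. kg/(m·s²): ✓ matches
  B. N/m: ✗ does not match
  C. N: ✗ does not match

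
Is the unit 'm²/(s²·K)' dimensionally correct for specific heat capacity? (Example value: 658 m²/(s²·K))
Yes

specific heat capacity has SI base units: m^2 / (s^2 * K)
m²/(s²·K) reduces to the same SI base units, so it is a valid unit for specific heat capacity.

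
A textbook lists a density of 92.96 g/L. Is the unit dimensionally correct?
Yes

density has SI base units: kg / m^3
g/L reduces to the same SI base units, so it is a valid unit for density.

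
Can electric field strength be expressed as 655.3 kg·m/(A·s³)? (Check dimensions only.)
Yes

electric field strength has SI base units: kg * m / (A * s^3)
kg·m/(A·s³) reduces to the same SI base units, so it is a valid unit for electric field strength.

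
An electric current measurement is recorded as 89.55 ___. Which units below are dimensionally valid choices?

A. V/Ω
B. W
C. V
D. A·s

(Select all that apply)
A

electric current has SI base units: A

Checking each option against A:
  A. V/Ω: ✓ matches
  B. W: ✗ does not match
  C. V: ✗ does not match
  D. A·s: ✗ does not match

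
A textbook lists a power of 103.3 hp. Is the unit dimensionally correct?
Yes

power has SI base units: kg * m^2 / s^3
hp reduces to the same SI base units, so it is a valid unit for power.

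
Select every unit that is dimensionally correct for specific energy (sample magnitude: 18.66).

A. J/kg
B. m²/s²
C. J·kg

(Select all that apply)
A, B

specific energy has SI base units: m^2 / s^2

Checking each option against m^2 / s^2:
  A. J/kg: ✓ matches
  B. m²/s²: ✓ matches
  C. J·kg: ✗ does not match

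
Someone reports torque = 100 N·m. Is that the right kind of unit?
Yes

torque has SI base units: kg * m^2 / s^2
N·m reduces to the same SI base units, so it is a valid unit for torque.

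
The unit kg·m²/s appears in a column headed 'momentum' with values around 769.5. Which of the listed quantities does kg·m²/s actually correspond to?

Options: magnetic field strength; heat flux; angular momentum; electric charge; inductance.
angular momentum

momentum should have units dimensionally equivalent to kg * m / s (e.g. kg·m/s).
The given unit 'kg·m²/s' reduces to kg * m^2 / s. Of the listed options, that is the dimensionality of angular momentum.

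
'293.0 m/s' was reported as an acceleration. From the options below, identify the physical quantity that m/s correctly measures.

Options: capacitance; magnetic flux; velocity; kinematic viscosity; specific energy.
velocity

acceleration should have units dimensionally equivalent to m / s^2 (e.g. m/s²).
The given unit 'm/s' reduces to m / s. Of the listed options, that is the dimensionality of velocity.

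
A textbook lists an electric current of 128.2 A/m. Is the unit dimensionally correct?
No

electric current has SI base units: A
A/m does NOT reduce to A; a valid unit for electric current would be e.g. A.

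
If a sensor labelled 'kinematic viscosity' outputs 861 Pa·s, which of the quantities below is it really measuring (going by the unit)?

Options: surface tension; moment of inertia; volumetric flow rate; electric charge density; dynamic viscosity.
dynamic viscosity

kinematic viscosity should have units dimensionally equivalent to m^2 / s (e.g. m²/s).
The given unit 'Pa·s' reduces to kg / (m * s). Of the listed options, that is the dimensionality of dynamic viscosity.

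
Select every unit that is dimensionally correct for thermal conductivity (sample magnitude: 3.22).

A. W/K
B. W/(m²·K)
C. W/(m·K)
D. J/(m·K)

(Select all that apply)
C

thermal conductivity has SI base units: kg * m / (s^3 * K)

Checking each option against kg * m / (s^3 * K):
  A. W/K: ✗ does not match
  B. W/(m²·K): ✗ does not match
  C. W/(m·K): ✓ matches
  D. J/(m·K): ✗ does not match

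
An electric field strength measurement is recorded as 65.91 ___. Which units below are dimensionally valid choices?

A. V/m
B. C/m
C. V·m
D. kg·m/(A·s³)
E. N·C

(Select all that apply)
A, D

electric field strength has SI base units: kg * m / (A * s^3)

Checking each option against kg * m / (A * s^3):
  A. V/m: ✓ matches
  B. C/m: ✗ does not match
  C. V·m: ✗ does not match
  D. kg·m/(A·s³): ✓ matches
  E. N·C: ✗ does not match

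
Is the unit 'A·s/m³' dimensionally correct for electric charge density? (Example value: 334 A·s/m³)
Yes

electric charge density has SI base units: A * s / m^3
A·s/m³ reduces to the same SI base units, so it is a valid unit for electric charge density.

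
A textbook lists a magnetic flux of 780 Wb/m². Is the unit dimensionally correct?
No

magnetic flux has SI base units: kg * m^2 / (A * s^2)
Wb/m² does NOT reduce to kg * m^2 / (A * s^2); a valid unit for magnetic flux would be e.g. Wb.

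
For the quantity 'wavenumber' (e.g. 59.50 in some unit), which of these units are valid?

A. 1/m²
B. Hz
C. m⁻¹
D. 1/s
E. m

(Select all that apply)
C

wavenumber has SI base units: 1 / m

Checking each option against 1 / m:
  A. 1/m²: ✗ does not match
  B. Hz: ✗ does not match
  C. m⁻¹: ✓ matches
  D. 1/s: ✗ does not match
  E. m: ✗ does not match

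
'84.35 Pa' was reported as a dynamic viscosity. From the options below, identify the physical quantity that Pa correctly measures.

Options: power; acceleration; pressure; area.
pressure

dynamic viscosity should have units dimensionally equivalent to kg / (m * s) (e.g. Pa·s).
The given unit 'Pa' reduces to kg / (m * s^2). Of the listed options, that is the dimensionality of pressure.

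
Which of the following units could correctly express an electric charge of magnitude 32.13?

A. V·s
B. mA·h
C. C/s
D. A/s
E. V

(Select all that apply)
B

electric charge has SI base units: A * s

Checking each option against A * s:
  A. V·s: ✗ does not match
  B. mA·h: ✓ matches
  C. C/s: ✗ does not match
  D. A/s: ✗ does not match
  E. V: ✗ does not match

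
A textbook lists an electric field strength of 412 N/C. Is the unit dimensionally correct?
Yes

electric field strength has SI base units: kg * m / (A * s^3)
N/C reduces to the same SI base units, so it is a valid unit for electric field strength.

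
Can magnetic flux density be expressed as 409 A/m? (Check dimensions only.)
No

magnetic flux density has SI base units: kg / (A * s^2)
A/m does NOT reduce to kg / (A * s^2); a valid unit for magnetic flux density would be e.g. T.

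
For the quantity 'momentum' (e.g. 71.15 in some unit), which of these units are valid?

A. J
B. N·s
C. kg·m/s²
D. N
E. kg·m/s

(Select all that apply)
B, E

momentum has SI base units: kg * m / s

Checking each option against kg * m / s:
  A. J: ✗ does not match
  B. N·s: ✓ matches
  C. kg·m/s²: ✗ does not match
  D. N: ✗ does not match
  E. kg·m/s: ✓ matches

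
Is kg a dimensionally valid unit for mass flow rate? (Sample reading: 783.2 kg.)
No

mass flow rate has SI base units: kg / s
kg does NOT reduce to kg / s; a valid unit for mass flow rate would be e.g. kg/s.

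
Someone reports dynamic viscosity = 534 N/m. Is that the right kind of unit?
No

dynamic viscosity has SI base units: kg / (m * s)
N/m does NOT reduce to kg / (m * s); a valid unit for dynamic viscosity would be e.g. Pa·s.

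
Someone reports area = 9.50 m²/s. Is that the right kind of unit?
No

area has SI base units: m^2
m²/s does NOT reduce to m^2; a valid unit for area would be e.g. m².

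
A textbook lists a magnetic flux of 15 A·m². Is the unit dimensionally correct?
No

magnetic flux has SI base units: kg * m^2 / (A * s^2)
A·m² does NOT reduce to kg * m^2 / (A * s^2); a valid unit for magnetic flux would be e.g. Wb.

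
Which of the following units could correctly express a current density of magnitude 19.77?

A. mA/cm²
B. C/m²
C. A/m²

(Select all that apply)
A, C

current density has SI base units: A / m^2

Checking each option against A / m^2:
  A. mA/cm²: ✓ matches
  B. C/m²: ✗ does not match
  C. A/m²: ✓ matches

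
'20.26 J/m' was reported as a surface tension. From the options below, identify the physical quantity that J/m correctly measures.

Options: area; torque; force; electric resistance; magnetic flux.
force

surface tension should have units dimensionally equivalent to kg / s^2 (e.g. N/m).
The given unit 'J/m' reduces to kg * m / s^2. Of the listed options, that is the dimensionality of force.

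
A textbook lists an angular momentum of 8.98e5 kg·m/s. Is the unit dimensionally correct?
No

angular momentum has SI base units: kg * m^2 / s
kg·m/s does NOT reduce to kg * m^2 / s; a valid unit for angular momentum would be e.g. kg·m²/s.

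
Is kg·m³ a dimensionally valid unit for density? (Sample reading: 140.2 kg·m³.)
No

density has SI base units: kg / m^3
kg·m³ does NOT reduce to kg / m^3; a valid unit for density would be e.g. kg/m³.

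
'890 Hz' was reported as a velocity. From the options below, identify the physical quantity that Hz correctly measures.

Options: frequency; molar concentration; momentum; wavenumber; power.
frequency

velocity should have units dimensionally equivalent to m / s (e.g. m/s).
The given unit 'Hz' reduces to 1 / s. Of the listed options, that is the dimensionality of frequency.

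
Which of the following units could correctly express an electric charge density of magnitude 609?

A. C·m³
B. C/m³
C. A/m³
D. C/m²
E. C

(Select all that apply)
B

electric charge density has SI base units: A * s / m^3

Checking each option against A * s / m^3:
  A. C·m³: ✗ does not match
  B. C/m³: ✓ matches
  C. A/m³: ✗ does not match
  D. C/m²: ✗ does not match
  E. C: ✗ does not match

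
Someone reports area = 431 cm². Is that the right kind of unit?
Yes

area has SI base units: m^2
cm² reduces to the same SI base units, so it is a valid unit for area.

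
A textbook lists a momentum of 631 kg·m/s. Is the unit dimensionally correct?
Yes

momentum has SI base units: kg * m / s
kg·m/s reduces to the same SI base units, so it is a valid unit for momentum.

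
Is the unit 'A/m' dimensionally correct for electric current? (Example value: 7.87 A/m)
No

electric current has SI base units: A
A/m does NOT reduce to A; a valid unit for electric current would be e.g. A.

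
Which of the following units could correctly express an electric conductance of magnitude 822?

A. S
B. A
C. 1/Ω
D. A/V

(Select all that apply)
A, C, D

electric conductance has SI base units: A^2 * s^3 / (kg * m^2)

Checking each option against A^2 * s^3 / (kg * m^2):
  A. S: ✓ matches
  B. A: ✗ does not match
  C. 1/Ω: ✓ matches
  D. A/V: ✓ matches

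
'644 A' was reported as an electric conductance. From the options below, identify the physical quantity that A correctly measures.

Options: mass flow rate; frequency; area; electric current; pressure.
electric current

electric conductance should have units dimensionally equivalent to A^2 * s^3 / (kg * m^2) (e.g. S).
The given unit 'A' reduces to A. Of the listed options, that is the dimensionality of electric current.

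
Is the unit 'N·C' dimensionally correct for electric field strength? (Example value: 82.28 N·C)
No

electric field strength has SI base units: kg * m / (A * s^3)
N·C does NOT reduce to kg * m / (A * s^3); a valid unit for electric field strength would be e.g. V/m.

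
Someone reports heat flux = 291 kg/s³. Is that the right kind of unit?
Yes

heat flux has SI base units: kg / s^3
kg/s³ reduces to the same SI base units, so it is a valid unit for heat flux.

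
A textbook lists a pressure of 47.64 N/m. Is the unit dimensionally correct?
No

pressure has SI base units: kg / (m * s^2)
N/m does NOT reduce to kg / (m * s^2); a valid unit for pressure would be e.g. Pa.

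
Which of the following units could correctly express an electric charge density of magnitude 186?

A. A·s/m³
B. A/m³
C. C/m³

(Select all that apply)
A, C

electric charge density has SI base units: A * s / m^3

Checking each option against A * s / m^3:
  A. A·s/m³: ✓ matches
  B. A/m³: ✗ does not match
  C. C/m³: ✓ matches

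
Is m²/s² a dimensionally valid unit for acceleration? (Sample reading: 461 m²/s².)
No

acceleration has SI base units: m / s^2
m²/s² does NOT reduce to m / s^2; a valid unit for acceleration would be e.g. m/s².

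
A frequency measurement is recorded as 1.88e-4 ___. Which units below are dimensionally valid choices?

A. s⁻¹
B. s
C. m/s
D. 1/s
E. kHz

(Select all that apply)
A, D, E

frequency has SI base units: 1 / s

Checking each option against 1 / s:
  A. s⁻¹: ✓ matches
  B. s: ✗ does not match
  C. m/s: ✗ does not match
  D. 1/s: ✓ matches
  E. kHz: ✓ matches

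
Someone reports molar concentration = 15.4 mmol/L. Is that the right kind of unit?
Yes

molar concentration has SI base units: mol / m^3
mmol/L reduces to the same SI base units, so it is a valid unit for molar concentration.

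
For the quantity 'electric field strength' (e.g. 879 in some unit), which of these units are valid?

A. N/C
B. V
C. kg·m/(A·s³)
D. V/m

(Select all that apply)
A, C, D

electric field strength has SI base units: kg * m / (A * s^3)

Checking each option against kg * m / (A * s^3):
  A. N/C: ✓ matches
  B. V: ✗ does not match
  C. kg·m/(A·s³): ✓ matches
  D. V/m: ✓ matches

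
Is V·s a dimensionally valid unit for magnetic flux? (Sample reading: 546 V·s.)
Yes

magnetic flux has SI base units: kg * m^2 / (A * s^2)
V·s reduces to the same SI base units, so it is a valid unit for magnetic flux.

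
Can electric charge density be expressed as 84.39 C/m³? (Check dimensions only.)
Yes

electric charge density has SI base units: A * s / m^3
C/m³ reduces to the same SI base units, so it is a valid unit for electric charge density.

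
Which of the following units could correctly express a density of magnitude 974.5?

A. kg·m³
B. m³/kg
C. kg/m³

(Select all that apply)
C

density has SI base units: kg / m^3

Checking each option against kg / m^3:
  A. kg·m³: ✗ does not match
  B. m³/kg: ✗ does not match
  C. kg/m³: ✓ matches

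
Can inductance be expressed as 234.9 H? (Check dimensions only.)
Yes

inductance has SI base units: kg * m^2 / (A^2 * s^2)
H reduces to the same SI base units, so it is a valid unit for inductance.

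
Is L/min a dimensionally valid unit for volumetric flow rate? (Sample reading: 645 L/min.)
Yes

volumetric flow rate has SI base units: m^3 / s
L/min reduces to the same SI base units, so it is a valid unit for volumetric flow rate.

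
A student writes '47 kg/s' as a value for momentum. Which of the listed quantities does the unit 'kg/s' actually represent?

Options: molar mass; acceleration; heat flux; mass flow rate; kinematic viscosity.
mass flow rate

momentum should have units dimensionally equivalent to kg * m / s (e.g. kg·m/s).
The given unit 'kg/s' reduces to kg / s. Of the listed options, that is the dimensionality of mass flow rate.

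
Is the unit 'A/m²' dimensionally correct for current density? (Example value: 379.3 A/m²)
Yes

current density has SI base units: A / m^2
A/m² reduces to the same SI base units, so it is a valid unit for current density.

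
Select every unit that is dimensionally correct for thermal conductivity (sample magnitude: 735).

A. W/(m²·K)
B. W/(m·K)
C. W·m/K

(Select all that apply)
B

thermal conductivity has SI base units: kg * m / (s^3 * K)

Checking each option against kg * m / (s^3 * K):
  A. W/(m²·K): ✗ does not match
  B. W/(m·K): ✓ matches
  C. W·m/K: ✗ does not match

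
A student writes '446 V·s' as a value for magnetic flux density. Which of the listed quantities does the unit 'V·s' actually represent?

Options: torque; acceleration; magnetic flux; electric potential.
magnetic flux

magnetic flux density should have units dimensionally equivalent to kg / (A * s^2) (e.g. T).
The given unit 'V·s' reduces to kg * m^2 / (A * s^2). Of the listed options, that is the dimensionality of magnetic flux.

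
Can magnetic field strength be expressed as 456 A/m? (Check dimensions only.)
Yes

magnetic field strength has SI base units: A / m
A/m reduces to the same SI base units, so it is a valid unit for magnetic field strength.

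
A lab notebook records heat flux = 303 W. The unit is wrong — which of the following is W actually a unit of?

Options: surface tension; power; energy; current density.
power

heat flux should have units dimensionally equivalent to kg / s^3 (e.g. W/m²).
The given unit 'W' reduces to kg * m^2 / s^3. Of the listed options, that is the dimensionality of power.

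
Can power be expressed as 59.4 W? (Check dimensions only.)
Yes

power has SI base units: kg * m^2 / s^3
W reduces to the same SI base units, so it is a valid unit for power.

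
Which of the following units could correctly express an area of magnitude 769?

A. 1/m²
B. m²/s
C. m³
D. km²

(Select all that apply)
D

area has SI base units: m^2

Checking each option against m^2:
  A. 1/m²: ✗ does not match
  B. m²/s: ✗ does not match
  C. m³: ✗ does not match
  D. km²: ✓ matches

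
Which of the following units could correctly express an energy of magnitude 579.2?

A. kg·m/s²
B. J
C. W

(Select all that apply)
B

energy has SI base units: kg * m^2 / s^2

Checking each option against kg * m^2 / s^2:
  A. kg·m/s²: ✗ does not match
  B. J: ✓ matches
  C. W: ✗ does not match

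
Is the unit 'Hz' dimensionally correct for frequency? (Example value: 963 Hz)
Yes

frequency has SI base units: 1 / s
Hz reduces to the same SI base units, so it is a valid unit for frequency.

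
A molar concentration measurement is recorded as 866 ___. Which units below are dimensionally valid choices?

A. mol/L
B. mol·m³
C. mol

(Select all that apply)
A

molar concentration has SI base units: mol / m^3

Checking each option against mol / m^3:
  A. mol/L: ✓ matches
  B. mol·m³: ✗ does not match
  C. mol: ✗ does not match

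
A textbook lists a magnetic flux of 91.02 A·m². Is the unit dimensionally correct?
No

magnetic flux has SI base units: kg * m^2 / (A * s^2)
A·m² does NOT reduce to kg * m^2 / (A * s^2); a valid unit for magnetic flux would be e.g. Wb.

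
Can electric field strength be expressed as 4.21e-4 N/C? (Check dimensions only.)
Yes

electric field strength has SI base units: kg * m / (A * s^3)
N/C reduces to the same SI base units, so it is a valid unit for electric field strength.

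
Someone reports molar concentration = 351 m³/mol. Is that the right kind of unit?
No

molar concentration has SI base units: mol / m^3
m³/mol does NOT reduce to mol / m^3; a valid unit for molar concentration would be e.g. mol/m³.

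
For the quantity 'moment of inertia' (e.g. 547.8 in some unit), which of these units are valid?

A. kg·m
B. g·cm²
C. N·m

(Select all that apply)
B

moment of inertia has SI base units: kg * m^2

Checking each option against kg * m^2:
  A. kg·m: ✗ does not match
  B. g·cm²: ✓ matches
  C. N·m: ✗ does not match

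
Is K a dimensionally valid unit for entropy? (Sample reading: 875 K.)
No

entropy has SI base units: kg * m^2 / (s^2 * K)
K does NOT reduce to kg * m^2 / (s^2 * K); a valid unit for entropy would be e.g. J/K.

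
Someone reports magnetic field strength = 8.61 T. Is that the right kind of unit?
No

magnetic field strength has SI base units: A / m
T does NOT reduce to A / m; a valid unit for magnetic field strength would be e.g. A/m.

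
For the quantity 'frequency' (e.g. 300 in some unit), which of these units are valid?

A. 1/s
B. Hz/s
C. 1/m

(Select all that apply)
A

frequency has SI base units: 1 / s

Checking each option against 1 / s:
  A. 1/s: ✓ matches
  B. Hz/s: ✗ does not match
  C. 1/m: ✗ does not match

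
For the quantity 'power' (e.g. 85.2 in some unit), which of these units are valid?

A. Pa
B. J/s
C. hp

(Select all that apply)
B, C

power has SI base units: kg * m^2 / s^3

Checking each option against kg * m^2 / s^3:
  A. Pa: ✗ does not match
  B. J/s: ✓ matches
  C. hp: ✓ matches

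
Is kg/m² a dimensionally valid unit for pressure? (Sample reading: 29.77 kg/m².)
No

pressure has SI base units: kg / (m * s^2)
kg/m² does NOT reduce to kg / (m * s^2); a valid unit for pressure would be e.g. Pa.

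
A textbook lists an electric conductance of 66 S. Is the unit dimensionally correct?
Yes

electric conductance has SI base units: A^2 * s^3 / (kg * m^2)
S reduces to the same SI base units, so it is a valid unit for electric conductance.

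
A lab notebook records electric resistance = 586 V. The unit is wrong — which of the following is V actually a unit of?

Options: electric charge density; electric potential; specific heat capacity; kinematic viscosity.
electric potential

electric resistance should have units dimensionally equivalent to kg * m^2 / (A^2 * s^3) (e.g. Ω).
The given unit 'V' reduces to kg * m^2 / (A * s^3). Of the listed options, that is the dimensionality of electric potential.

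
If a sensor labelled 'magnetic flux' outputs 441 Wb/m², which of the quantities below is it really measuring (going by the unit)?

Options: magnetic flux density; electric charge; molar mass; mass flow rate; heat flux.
magnetic flux density

magnetic flux should have units dimensionally equivalent to kg * m^2 / (A * s^2) (e.g. Wb).
The given unit 'Wb/m²' reduces to kg / (A * s^2). Of the listed options, that is the dimensionality of magnetic flux density.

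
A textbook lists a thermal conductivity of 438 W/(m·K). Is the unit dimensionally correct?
Yes

thermal conductivity has SI base units: kg * m / (s^3 * K)
W/(m·K) reduces to the same SI base units, so it is a valid unit for thermal conductivity.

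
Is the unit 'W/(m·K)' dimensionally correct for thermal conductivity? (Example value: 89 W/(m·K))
Yes

thermal conductivity has SI base units: kg * m / (s^3 * K)
W/(m·K) reduces to the same SI base units, so it is a valid unit for thermal conductivity.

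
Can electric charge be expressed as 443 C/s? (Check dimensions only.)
No

electric charge has SI base units: A * s
C/s does NOT reduce to A * s; a valid unit for electric charge would be e.g. C.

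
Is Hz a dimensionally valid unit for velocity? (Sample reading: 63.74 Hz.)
No

velocity has SI base units: m / s
Hz does NOT reduce to m / s; a valid unit for velocity would be e.g. m/s.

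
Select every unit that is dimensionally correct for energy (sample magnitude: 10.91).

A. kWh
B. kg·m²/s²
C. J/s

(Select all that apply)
A, B

energy has SI base units: kg * m^2 / s^2

Checking each option against kg * m^2 / s^2:
  A. kWh: ✓ matches
  B. kg·m²/s²: ✓ matches
  C. J/s: ✗ does not match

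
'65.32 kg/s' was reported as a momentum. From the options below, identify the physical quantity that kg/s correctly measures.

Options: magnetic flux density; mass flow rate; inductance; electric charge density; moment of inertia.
mass flow rate

momentum should have units dimensionally equivalent to kg * m / s (e.g. kg·m/s).
The given unit 'kg/s' reduces to kg / s. Of the listed options, that is the dimensionality of mass flow rate.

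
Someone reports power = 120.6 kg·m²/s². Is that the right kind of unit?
No

power has SI base units: kg * m^2 / s^3
kg·m²/s² does NOT reduce to kg * m^2 / s^3; a valid unit for power would be e.g. W.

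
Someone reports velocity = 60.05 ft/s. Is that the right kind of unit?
Yes

velocity has SI base units: m / s
ft/s reduces to the same SI base units, so it is a valid unit for velocity.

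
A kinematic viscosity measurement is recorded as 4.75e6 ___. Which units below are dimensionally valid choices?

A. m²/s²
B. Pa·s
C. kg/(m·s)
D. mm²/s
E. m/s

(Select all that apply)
D

kinematic viscosity has SI base units: m^2 / s

Checking each option against m^2 / s:
  A. m²/s²: ✗ does not match
  B. Pa·s: ✗ does not match
  C. kg/(m·s): ✗ does not match
  D. mm²/s: ✓ matches
  E. m/s: ✗ does not match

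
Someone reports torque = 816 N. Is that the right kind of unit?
No

torque has SI base units: kg * m^2 / s^2
N does NOT reduce to kg * m^2 / s^2; a valid unit for torque would be e.g. N·m.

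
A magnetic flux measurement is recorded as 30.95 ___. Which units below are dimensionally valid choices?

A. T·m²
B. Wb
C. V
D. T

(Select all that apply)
A, B

magnetic flux has SI base units: kg * m^2 / (A * s^2)

Checking each option against kg * m^2 / (A * s^2):
  A. T·m²: ✓ matches
  B. Wb: ✓ matches
  C. V: ✗ does not match
  D. T: ✗ does not match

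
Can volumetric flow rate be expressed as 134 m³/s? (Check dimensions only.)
Yes

volumetric flow rate has SI base units: m^3 / s
m³/s reduces to the same SI base units, so it is a valid unit for volumetric flow rate.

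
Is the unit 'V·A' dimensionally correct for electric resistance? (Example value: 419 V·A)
No

electric resistance has SI base units: kg * m^2 / (A^2 * s^3)
V·A does NOT reduce to kg * m^2 / (A^2 * s^3); a valid unit for electric resistance would be e.g. Ω.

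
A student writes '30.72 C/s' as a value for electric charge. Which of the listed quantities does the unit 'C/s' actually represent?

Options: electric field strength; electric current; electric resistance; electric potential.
electric current

electric charge should have units dimensionally equivalent to A * s (e.g. C).
The given unit 'C/s' reduces to A. Of the listed options, that is the dimensionality of electric current.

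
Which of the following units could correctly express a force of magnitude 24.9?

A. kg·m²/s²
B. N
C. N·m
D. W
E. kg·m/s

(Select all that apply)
B

force has SI base units: kg * m / s^2

Checking each option against kg * m / s^2:
  A. kg·m²/s²: ✗ does not match
  B. N: ✓ matches
  C. N·m: ✗ does not match
  D. W: ✗ does not match
  E. kg·m/s: ✗ does not match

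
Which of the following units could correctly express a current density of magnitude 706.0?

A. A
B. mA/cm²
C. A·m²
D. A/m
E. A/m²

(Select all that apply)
B, E

current density has SI base units: A / m^2

Checking each option against A / m^2:
  A. A: ✗ does not match
  B. mA/cm²: ✓ matches
  C. A·m²: ✗ does not match
  D. A/m: ✗ does not match
  E. A/m²: ✓ matches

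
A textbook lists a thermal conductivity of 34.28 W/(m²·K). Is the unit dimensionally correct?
No

thermal conductivity has SI base units: kg * m / (s^3 * K)
W/(m²·K) does NOT reduce to kg * m / (s^3 * K); a valid unit for thermal conductivity would be e.g. W/(m·K).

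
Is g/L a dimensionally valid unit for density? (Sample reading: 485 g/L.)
Yes

density has SI base units: kg / m^3
g/L reduces to the same SI base units, so it is a valid unit for density.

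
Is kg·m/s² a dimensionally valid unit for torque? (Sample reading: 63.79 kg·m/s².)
No

torque has SI base units: kg * m^2 / s^2
kg·m/s² does NOT reduce to kg * m^2 / s^2; a valid unit for torque would be e.g. N·m.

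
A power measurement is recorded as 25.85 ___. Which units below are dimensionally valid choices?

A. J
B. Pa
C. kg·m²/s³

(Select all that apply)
C

power has SI base units: kg * m^2 / s^3

Checking each option against kg * m^2 / s^3:
  A. J: ✗ does not match
  B. Pa: ✗ does not match
  C. kg·m²/s³: ✓ matches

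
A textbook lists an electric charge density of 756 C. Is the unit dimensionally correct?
No

electric charge density has SI base units: A * s / m^3
C does NOT reduce to A * s / m^3; a valid unit for electric charge density would be e.g. C/m³.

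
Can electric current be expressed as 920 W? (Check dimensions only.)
No

electric current has SI base units: A
W does NOT reduce to A; a valid unit for electric current would be e.g. A.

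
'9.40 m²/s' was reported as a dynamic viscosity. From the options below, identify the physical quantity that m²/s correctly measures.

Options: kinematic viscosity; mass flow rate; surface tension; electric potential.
kinematic viscosity

dynamic viscosity should have units dimensionally equivalent to kg / (m * s) (e.g. Pa·s).
The given unit 'm²/s' reduces to m^2 / s. Of the listed options, that is the dimensionality of kinematic viscosity.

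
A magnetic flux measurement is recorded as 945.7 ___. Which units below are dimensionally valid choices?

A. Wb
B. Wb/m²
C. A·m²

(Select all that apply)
A

magnetic flux has SI base units: kg * m^2 / (A * s^2)

Checking each option against kg * m^2 / (A * s^2):
  A. Wb: ✓ matches
  B. Wb/m²: ✗ does not match
  C. A·m²: ✗ does not match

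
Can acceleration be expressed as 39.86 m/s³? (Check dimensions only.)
No

acceleration has SI base units: m / s^2
m/s³ does NOT reduce to m / s^2; a valid unit for acceleration would be e.g. m/s².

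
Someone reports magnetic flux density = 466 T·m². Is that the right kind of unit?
No

magnetic flux density has SI base units: kg / (A * s^2)
T·m² does NOT reduce to kg / (A * s^2); a valid unit for magnetic flux density would be e.g. T.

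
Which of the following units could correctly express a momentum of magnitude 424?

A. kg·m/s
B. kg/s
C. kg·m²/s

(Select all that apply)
A

momentum has SI base units: kg * m / s

Checking each option against kg * m / s:
  A. kg·m/s: ✓ matches
  B. kg/s: ✗ does not match
  C. kg·m²/s: ✗ does not match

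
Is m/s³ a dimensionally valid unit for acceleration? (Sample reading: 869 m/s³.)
No

acceleration has SI base units: m / s^2
m/s³ does NOT reduce to m / s^2; a valid unit for acceleration would be e.g. m/s².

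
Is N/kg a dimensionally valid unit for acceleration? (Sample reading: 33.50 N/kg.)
Yes

acceleration has SI base units: m / s^2
N/kg reduces to the same SI base units, so it is a valid unit for acceleration.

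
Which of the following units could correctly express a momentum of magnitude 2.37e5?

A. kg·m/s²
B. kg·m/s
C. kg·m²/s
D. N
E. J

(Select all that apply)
B

momentum has SI base units: kg * m / s

Checking each option against kg * m / s:
  A. kg·m/s²: ✗ does not match
  B. kg·m/s: ✓ matches
  C. kg·m²/s: ✗ does not match
  D. N: ✗ does not match
  E. J: ✗ does not match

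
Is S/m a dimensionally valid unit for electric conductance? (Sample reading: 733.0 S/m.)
No

electric conductance has SI base units: A^2 * s^3 / (kg * m^2)
S/m does NOT reduce to A^2 * s^3 / (kg * m^2); a valid unit for electric conductance would be e.g. S.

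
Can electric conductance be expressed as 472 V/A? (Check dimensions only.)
No

electric conductance has SI base units: A^2 * s^3 / (kg * m^2)
V/A does NOT reduce to A^2 * s^3 / (kg * m^2); a valid unit for electric conductance would be e.g. S.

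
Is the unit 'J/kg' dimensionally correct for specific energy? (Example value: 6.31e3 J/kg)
Yes

specific energy has SI base units: m^2 / s^2
J/kg reduces to the same SI base units, so it is a valid unit for specific energy.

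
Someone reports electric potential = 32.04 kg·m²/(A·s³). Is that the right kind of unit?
Yes

electric potential has SI base units: kg * m^2 / (A * s^3)
kg·m²/(A·s³) reduces to the same SI base units, so it is a valid unit for electric potential.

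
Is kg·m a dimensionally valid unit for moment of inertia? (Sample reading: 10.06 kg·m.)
No

moment of inertia has SI base units: kg * m^2
kg·m does NOT reduce to kg * m^2; a valid unit for moment of inertia would be e.g. kg·m².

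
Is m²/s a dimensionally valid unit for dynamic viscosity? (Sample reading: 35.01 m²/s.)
No

dynamic viscosity has SI base units: kg / (m * s)
m²/s does NOT reduce to kg / (m * s); a valid unit for dynamic viscosity would be e.g. Pa·s.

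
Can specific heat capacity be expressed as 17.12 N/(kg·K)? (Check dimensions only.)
No

specific heat capacity has SI base units: m^2 / (s^2 * K)
N/(kg·K) does NOT reduce to m^2 / (s^2 * K); a valid unit for specific heat capacity would be e.g. J/(kg·K).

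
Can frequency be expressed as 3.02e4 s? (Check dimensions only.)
No

frequency has SI base units: 1 / s
s does NOT reduce to 1 / s; a valid unit for frequency would be e.g. Hz.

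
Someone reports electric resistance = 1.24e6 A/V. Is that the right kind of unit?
No

electric resistance has SI base units: kg * m^2 / (A^2 * s^3)
A/V does NOT reduce to kg * m^2 / (A^2 * s^3); a valid unit for electric resistance would be e.g. Ω.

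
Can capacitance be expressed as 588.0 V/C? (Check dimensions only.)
No

capacitance has SI base units: A^2 * s^4 / (kg * m^2)
V/C does NOT reduce to A^2 * s^4 / (kg * m^2); a valid unit for capacitance would be e.g. F.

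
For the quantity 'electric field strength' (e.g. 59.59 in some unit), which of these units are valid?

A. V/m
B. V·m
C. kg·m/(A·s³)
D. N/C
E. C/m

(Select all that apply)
A, C, D

electric field strength has SI base units: kg * m / (A * s^3)

Checking each option against kg * m / (A * s^3):
  A. V/m: ✓ matches
  B. V·m: ✗ does not match
  C. kg·m/(A·s³): ✓ matches
  D. N/C: ✓ matches
  E. C/m: ✗ does not match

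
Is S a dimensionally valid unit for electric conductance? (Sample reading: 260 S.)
Yes

electric conductance has SI base units: A^2 * s^3 / (kg * m^2)
S reduces to the same SI base units, so it is a valid unit for electric conductance.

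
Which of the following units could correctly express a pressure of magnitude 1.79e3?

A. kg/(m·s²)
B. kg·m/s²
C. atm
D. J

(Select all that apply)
A, C

pressure has SI base units: kg / (m * s^2)

Checking each option against kg / (m * s^2):
  A. kg/(m·s²): ✓ matches
  B. kg·m/s²: ✗ does not match
  C. atm: ✓ matches
  D. J: ✗ does not match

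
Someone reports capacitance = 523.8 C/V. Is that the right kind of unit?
Yes

capacitance has SI base units: A^2 * s^4 / (kg * m^2)
C/V reduces to the same SI base units, so it is a valid unit for capacitance.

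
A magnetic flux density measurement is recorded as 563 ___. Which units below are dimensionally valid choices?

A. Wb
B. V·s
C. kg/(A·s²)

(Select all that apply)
C

magnetic flux density has SI base units: kg / (A * s^2)

Checking each option against kg / (A * s^2):
  A. Wb: ✗ does not match
  B. V·s: ✗ does not match
  C. kg/(A·s²): ✓ matches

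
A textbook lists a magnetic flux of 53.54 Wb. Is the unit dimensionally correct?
Yes

magnetic flux has SI base units: kg * m^2 / (A * s^2)
Wb reduces to the same SI base units, so it is a valid unit for magnetic flux.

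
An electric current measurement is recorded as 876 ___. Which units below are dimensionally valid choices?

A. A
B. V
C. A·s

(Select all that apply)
A

electric current has SI base units: A

Checking each option against A:
  A. A: ✓ matches
  B. V: ✗ does not match
  C. A·s: ✗ does not match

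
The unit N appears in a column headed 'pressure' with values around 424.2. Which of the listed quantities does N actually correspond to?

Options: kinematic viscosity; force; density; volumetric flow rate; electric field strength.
force

pressure should have units dimensionally equivalent to kg / (m * s^2) (e.g. Pa).
The given unit 'N' reduces to kg * m / s^2. Of the listed options, that is the dimensionality of force.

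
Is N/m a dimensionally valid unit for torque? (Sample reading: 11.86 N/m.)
No

torque has SI base units: kg * m^2 / s^2
N/m does NOT reduce to kg * m^2 / s^2; a valid unit for torque would be e.g. N·m.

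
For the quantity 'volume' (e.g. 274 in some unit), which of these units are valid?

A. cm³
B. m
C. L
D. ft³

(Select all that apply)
A, C, D

volume has SI base units: m^3

Checking each option against m^3:
  A. cm³: ✓ matches
  B. m: ✗ does not match
  C. L: ✓ matches
  D. ft³: ✓ matches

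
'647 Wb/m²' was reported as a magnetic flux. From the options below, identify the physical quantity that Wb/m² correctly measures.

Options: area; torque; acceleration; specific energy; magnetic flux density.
magnetic flux density

magnetic flux should have units dimensionally equivalent to kg * m^2 / (A * s^2) (e.g. Wb).
The given unit 'Wb/m²' reduces to kg / (A * s^2). Of the listed options, that is the dimensionality of magnetic flux density.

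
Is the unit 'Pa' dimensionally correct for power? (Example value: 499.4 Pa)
No

power has SI base units: kg * m^2 / s^3
Pa does NOT reduce to kg * m^2 / s^3; a valid unit for power would be e.g. W.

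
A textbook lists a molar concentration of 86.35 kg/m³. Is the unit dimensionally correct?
No

molar concentration has SI base units: mol / m^3
kg/m³ does NOT reduce to mol / m^3; a valid unit for molar concentration would be e.g. mol/m³.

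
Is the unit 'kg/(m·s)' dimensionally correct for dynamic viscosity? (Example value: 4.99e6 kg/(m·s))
Yes

dynamic viscosity has SI base units: kg / (m * s)
kg/(m·s) reduces to the same SI base units, so it is a valid unit for dynamic viscosity.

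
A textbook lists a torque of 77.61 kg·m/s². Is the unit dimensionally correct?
No

torque has SI base units: kg * m^2 / s^2
kg·m/s² does NOT reduce to kg * m^2 / s^2; a valid unit for torque would be e.g. N·m.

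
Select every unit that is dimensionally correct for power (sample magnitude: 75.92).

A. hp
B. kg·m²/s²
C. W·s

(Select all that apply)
A

power has SI base units: kg * m^2 / s^3

Checking each option against kg * m^2 / s^3:
  A. hp: ✓ matches
  B. kg·m²/s²: ✗ does not match
  C. W·s: ✗ does not match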